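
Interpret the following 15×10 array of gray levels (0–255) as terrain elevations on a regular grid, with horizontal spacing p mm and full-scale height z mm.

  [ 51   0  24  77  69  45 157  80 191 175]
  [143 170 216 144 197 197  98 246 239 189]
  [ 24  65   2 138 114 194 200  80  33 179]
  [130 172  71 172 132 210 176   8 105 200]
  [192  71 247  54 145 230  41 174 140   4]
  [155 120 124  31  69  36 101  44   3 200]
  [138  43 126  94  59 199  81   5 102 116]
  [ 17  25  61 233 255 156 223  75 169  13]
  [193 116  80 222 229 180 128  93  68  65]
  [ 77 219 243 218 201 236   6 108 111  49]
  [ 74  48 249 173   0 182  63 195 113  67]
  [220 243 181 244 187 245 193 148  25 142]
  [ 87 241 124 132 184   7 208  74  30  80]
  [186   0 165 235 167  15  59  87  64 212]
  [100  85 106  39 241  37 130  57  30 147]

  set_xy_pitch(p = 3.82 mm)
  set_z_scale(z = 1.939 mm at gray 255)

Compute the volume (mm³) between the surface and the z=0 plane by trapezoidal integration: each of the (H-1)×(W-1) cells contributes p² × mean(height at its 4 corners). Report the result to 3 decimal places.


height_mm = gray/255 × 1.939; cell vol = 3.82² × mean(4 corners)
unit = 3.82² × 1.939 / (4×255) = 0.0277399 mm³ per gray-sum
row 0: Σ corner-gray over 9 cells = 4858  → 134.7603
row 1: Σ corner-gray over 9 cells = 5201  → 144.2750
row 2: Σ corner-gray over 9 cells = 4277  → 118.6434
row 3: Σ corner-gray over 9 cells = 4822  → 133.7616
row 4: Σ corner-gray over 9 cells = 3811  → 105.7166
row 5: Σ corner-gray over 9 cells = 3083  → 85.5220
row 6: Σ corner-gray over 9 cells = 4096  → 113.6225
row 7: Σ corner-gray over 9 cells = 4914  → 136.3137
row 8: Σ corner-gray over 9 cells = 5300  → 147.0213
row 9: Σ corner-gray over 9 cells = 4997  → 138.6161
row 10: Σ corner-gray over 9 cells = 5481  → 152.0422
row 11: Σ corner-gray over 9 cells = 5461  → 151.4874
row 12: Σ corner-gray over 9 cells = 4149  → 115.0927
row 13: Σ corner-gray over 9 cells = 3679  → 102.0550
Σ rows: total corner-gray = 64129  → 1778.9299 mm³

1778.930


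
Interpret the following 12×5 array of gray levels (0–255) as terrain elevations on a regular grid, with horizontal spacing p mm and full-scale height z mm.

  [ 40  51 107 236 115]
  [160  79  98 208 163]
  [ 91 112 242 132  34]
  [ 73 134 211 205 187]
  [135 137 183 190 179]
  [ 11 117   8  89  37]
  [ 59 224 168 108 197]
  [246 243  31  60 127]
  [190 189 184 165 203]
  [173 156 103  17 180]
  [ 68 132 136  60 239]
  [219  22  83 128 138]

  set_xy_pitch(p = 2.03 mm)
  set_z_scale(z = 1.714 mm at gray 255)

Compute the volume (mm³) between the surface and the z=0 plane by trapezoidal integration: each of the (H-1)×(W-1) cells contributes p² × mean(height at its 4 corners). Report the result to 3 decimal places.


164.490

height_mm = gray/255 × 1.714; cell vol = 2.03² × mean(4 corners)
unit = 2.03² × 1.714 / (4×255) = 0.00692473 mm³ per gray-sum
row 0: Σ corner-gray over 4 cells = 2036  → 14.0987
row 1: Σ corner-gray over 4 cells = 2190  → 15.1652
row 2: Σ corner-gray over 4 cells = 2457  → 17.0141
row 3: Σ corner-gray over 4 cells = 2694  → 18.6552
row 4: Σ corner-gray over 4 cells = 1810  → 12.5338
row 5: Σ corner-gray over 4 cells = 1732  → 11.9936
row 6: Σ corner-gray over 4 cells = 2297  → 15.9061
row 7: Σ corner-gray over 4 cells = 2510  → 17.3811
row 8: Σ corner-gray over 4 cells = 2374  → 16.4393
row 9: Σ corner-gray over 4 cells = 1868  → 12.9354
row 10: Σ corner-gray over 4 cells = 1786  → 12.3676
Σ rows: total corner-gray = 23754  → 164.4900 mm³


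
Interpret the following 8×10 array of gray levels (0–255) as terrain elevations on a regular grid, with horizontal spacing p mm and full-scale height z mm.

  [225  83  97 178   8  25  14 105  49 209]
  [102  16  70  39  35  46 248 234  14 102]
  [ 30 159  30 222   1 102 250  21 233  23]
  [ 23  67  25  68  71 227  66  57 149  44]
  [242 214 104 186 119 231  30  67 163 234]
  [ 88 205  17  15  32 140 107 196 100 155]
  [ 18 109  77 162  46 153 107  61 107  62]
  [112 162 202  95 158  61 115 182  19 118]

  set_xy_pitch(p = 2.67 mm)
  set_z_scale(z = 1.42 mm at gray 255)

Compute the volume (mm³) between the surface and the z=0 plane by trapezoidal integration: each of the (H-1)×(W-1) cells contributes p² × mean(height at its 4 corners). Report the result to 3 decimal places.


height_mm = gray/255 × 1.42; cell vol = 2.67² × mean(4 corners)
unit = 2.67² × 1.42 / (4×255) = 0.00992455 mm³ per gray-sum
row 0: Σ corner-gray over 9 cells = 3160  → 31.3616
row 1: Σ corner-gray over 9 cells = 3697  → 36.6911
row 2: Σ corner-gray over 9 cells = 3616  → 35.8872
row 3: Σ corner-gray over 9 cells = 4231  → 41.9908
row 4: Σ corner-gray over 9 cells = 4571  → 45.3651
row 5: Σ corner-gray over 9 cells = 3591  → 35.6390
row 6: Σ corner-gray over 9 cells = 3942  → 39.1226
Σ rows: total corner-gray = 26808  → 266.0573 mm³

266.057


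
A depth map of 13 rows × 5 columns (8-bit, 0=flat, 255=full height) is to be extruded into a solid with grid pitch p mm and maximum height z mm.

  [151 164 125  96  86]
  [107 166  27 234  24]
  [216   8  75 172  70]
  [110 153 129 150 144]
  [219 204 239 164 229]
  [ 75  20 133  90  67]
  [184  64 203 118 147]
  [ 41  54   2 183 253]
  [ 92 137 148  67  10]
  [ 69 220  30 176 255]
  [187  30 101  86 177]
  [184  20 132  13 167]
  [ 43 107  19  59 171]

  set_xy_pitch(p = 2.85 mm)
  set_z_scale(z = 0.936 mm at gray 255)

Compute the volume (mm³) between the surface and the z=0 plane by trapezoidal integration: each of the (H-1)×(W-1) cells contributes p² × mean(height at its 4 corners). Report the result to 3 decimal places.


168.727

height_mm = gray/255 × 0.936; cell vol = 2.85² × mean(4 corners)
unit = 2.85² × 0.936 / (4×255) = 0.00745359 mm³ per gray-sum
row 0: Σ corner-gray over 4 cells = 1992  → 14.8475
row 1: Σ corner-gray over 4 cells = 1781  → 13.2748
row 2: Σ corner-gray over 4 cells = 1914  → 14.2662
row 3: Σ corner-gray over 4 cells = 2780  → 20.7210
row 4: Σ corner-gray over 4 cells = 2290  → 17.0687
row 5: Σ corner-gray over 4 cells = 1729  → 12.8873
row 6: Σ corner-gray over 4 cells = 1873  → 13.9606
row 7: Σ corner-gray over 4 cells = 1578  → 11.7618
row 8: Σ corner-gray over 4 cells = 1982  → 14.7730
row 9: Σ corner-gray over 4 cells = 1974  → 14.7134
row 10: Σ corner-gray over 4 cells = 1479  → 11.0239
row 11: Σ corner-gray over 4 cells = 1265  → 9.4288
Σ rows: total corner-gray = 22637  → 168.7269 mm³


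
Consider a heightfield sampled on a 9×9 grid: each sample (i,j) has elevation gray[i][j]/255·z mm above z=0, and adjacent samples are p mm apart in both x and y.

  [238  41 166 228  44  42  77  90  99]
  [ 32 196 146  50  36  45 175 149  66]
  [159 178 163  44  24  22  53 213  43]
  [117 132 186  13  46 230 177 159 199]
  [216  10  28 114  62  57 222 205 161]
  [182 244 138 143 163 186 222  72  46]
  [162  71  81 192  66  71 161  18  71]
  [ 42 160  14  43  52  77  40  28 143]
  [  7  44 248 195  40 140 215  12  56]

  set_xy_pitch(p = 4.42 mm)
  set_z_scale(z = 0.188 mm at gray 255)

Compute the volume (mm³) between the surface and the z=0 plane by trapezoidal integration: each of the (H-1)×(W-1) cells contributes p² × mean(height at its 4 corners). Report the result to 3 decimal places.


102.083

height_mm = gray/255 × 0.188; cell vol = 4.42² × mean(4 corners)
unit = 4.42² × 0.188 / (4×255) = 0.00360083 mm³ per gray-sum
row 0: Σ corner-gray over 8 cells = 3405  → 12.2608
row 1: Σ corner-gray over 8 cells = 3288  → 11.8395
row 2: Σ corner-gray over 8 cells = 3798  → 13.6759
row 3: Σ corner-gray over 8 cells = 3975  → 14.3133
row 4: Σ corner-gray over 8 cells = 4337  → 15.6168
row 5: Σ corner-gray over 8 cells = 4117  → 14.8246
row 6: Σ corner-gray over 8 cells = 2566  → 9.2397
row 7: Σ corner-gray over 8 cells = 2864  → 10.3128
Σ rows: total corner-gray = 28350  → 102.0834 mm³


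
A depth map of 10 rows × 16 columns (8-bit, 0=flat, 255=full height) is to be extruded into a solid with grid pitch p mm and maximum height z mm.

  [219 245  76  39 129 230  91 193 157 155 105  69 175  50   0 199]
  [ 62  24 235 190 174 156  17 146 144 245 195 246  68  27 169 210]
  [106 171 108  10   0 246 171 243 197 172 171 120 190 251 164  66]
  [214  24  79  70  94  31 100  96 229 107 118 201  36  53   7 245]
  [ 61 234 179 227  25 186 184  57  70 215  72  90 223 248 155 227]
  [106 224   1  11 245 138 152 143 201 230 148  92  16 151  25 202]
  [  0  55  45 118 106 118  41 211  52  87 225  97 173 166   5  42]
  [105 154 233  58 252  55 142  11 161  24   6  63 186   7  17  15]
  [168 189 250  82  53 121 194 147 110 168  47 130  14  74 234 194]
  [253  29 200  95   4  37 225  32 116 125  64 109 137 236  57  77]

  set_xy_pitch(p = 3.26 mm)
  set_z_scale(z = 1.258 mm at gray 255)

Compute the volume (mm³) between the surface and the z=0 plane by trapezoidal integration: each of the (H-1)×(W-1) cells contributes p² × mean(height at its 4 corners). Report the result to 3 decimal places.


height_mm = gray/255 × 1.258; cell vol = 3.26² × mean(4 corners)
unit = 3.26² × 1.258 / (4×255) = 0.0131074 mm³ per gray-sum
row 0: Σ corner-gray over 15 cells = 8190  → 107.3494
row 1: Σ corner-gray over 15 cells = 8944  → 117.2323
row 2: Σ corner-gray over 15 cells = 7549  → 98.9476
row 3: Σ corner-gray over 15 cells = 7567  → 99.1835
row 4: Σ corner-gray over 15 cells = 8480  → 111.1505
row 5: Σ corner-gray over 15 cells = 6902  → 90.4671
row 6: Σ corner-gray over 15 cells = 5898  → 77.3073
row 7: Σ corner-gray over 15 cells = 6846  → 89.7331
row 8: Σ corner-gray over 15 cells = 7250  → 95.0285
Σ rows: total corner-gray = 67626  → 886.3992 mm³

886.399


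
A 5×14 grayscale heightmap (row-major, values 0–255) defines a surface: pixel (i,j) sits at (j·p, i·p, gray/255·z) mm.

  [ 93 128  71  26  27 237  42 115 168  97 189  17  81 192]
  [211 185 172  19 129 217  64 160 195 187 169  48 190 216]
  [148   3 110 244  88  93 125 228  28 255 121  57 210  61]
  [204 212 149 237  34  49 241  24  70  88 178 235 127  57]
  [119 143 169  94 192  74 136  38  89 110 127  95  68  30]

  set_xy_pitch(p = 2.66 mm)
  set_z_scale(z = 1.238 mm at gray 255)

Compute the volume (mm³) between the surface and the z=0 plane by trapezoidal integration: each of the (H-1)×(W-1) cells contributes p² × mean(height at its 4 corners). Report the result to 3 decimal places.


height_mm = gray/255 × 1.238; cell vol = 2.66² × mean(4 corners)
unit = 2.66² × 1.238 / (4×255) = 0.00858784 mm³ per gray-sum
row 0: Σ corner-gray over 13 cells = 6578  → 56.4908
row 1: Σ corner-gray over 13 cells = 7230  → 62.0901
row 2: Σ corner-gray over 13 cells = 6882  → 59.1015
row 3: Σ corner-gray over 13 cells = 6368  → 54.6873
Σ rows: total corner-gray = 27058  → 232.3697 mm³

232.370


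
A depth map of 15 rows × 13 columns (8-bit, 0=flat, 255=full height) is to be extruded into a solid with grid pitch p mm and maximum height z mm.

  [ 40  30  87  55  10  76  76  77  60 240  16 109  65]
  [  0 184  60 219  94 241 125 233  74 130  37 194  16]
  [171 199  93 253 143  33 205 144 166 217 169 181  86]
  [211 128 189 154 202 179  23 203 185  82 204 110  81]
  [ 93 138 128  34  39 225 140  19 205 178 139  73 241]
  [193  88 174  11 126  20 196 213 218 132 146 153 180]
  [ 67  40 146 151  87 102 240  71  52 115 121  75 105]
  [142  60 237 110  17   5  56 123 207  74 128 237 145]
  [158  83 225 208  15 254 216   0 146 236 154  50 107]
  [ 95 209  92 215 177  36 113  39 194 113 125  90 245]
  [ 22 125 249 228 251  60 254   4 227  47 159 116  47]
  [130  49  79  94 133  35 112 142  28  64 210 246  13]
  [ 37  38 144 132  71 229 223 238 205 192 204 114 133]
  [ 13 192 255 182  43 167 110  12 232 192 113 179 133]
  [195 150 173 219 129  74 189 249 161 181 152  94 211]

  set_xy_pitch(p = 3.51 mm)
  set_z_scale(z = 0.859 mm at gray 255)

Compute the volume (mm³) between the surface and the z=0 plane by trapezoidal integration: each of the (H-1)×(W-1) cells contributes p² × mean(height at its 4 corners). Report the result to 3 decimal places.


height_mm = gray/255 × 0.859; cell vol = 3.51² × mean(4 corners)
unit = 3.51² × 0.859 / (4×255) = 0.0103755 mm³ per gray-sum
row 0: Σ corner-gray over 12 cells = 4975  → 51.6179
row 1: Σ corner-gray over 12 cells = 7061  → 73.2611
row 2: Σ corner-gray over 12 cells = 7473  → 77.5358
row 3: Σ corner-gray over 12 cells = 6580  → 68.2705
row 4: Σ corner-gray over 12 cells = 6297  → 65.3343
row 5: Σ corner-gray over 12 cells = 5899  → 61.2048
row 6: Σ corner-gray over 12 cells = 5367  → 55.6851
row 7: Σ corner-gray over 12 cells = 6234  → 64.6806
row 8: Σ corner-gray over 12 cells = 6585  → 68.3224
row 9: Σ corner-gray over 12 cells = 6655  → 69.0487
row 10: Σ corner-gray over 12 cells = 6036  → 62.6263
row 11: Σ corner-gray over 12 cells = 6277  → 65.1267
row 12: Σ corner-gray over 12 cells = 7250  → 75.2221
row 13: Σ corner-gray over 12 cells = 7448  → 77.2764
Σ rows: total corner-gray = 90137  → 935.2125 mm³

935.213


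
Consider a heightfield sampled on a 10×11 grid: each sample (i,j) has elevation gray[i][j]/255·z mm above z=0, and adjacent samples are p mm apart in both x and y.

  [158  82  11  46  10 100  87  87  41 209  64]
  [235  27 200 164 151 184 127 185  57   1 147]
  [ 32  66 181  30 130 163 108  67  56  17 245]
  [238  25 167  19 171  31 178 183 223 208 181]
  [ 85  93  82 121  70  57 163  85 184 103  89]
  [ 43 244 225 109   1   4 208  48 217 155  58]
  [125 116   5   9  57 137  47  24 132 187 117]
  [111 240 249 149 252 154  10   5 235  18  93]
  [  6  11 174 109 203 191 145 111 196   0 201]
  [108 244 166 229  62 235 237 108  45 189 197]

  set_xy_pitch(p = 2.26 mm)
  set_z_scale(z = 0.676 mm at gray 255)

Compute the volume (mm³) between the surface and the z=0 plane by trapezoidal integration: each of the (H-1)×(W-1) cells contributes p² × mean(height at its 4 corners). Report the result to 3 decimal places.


height_mm = gray/255 × 0.676; cell vol = 2.26² × mean(4 corners)
unit = 2.26² × 0.676 / (4×255) = 0.00338504 mm³ per gray-sum
row 0: Σ corner-gray over 10 cells = 4142  → 14.0208
row 1: Σ corner-gray over 10 cells = 4487  → 15.1887
row 2: Σ corner-gray over 10 cells = 4742  → 16.0518
row 3: Σ corner-gray over 10 cells = 4919  → 16.6510
row 4: Σ corner-gray over 10 cells = 4613  → 15.6152
row 5: Σ corner-gray over 10 cells = 4193  → 14.1935
row 6: Σ corner-gray over 10 cells = 4498  → 15.2259
row 7: Σ corner-gray over 10 cells = 5315  → 17.9915
row 8: Σ corner-gray over 10 cells = 5822  → 19.7077
Σ rows: total corner-gray = 42731  → 144.6460 mm³

144.646


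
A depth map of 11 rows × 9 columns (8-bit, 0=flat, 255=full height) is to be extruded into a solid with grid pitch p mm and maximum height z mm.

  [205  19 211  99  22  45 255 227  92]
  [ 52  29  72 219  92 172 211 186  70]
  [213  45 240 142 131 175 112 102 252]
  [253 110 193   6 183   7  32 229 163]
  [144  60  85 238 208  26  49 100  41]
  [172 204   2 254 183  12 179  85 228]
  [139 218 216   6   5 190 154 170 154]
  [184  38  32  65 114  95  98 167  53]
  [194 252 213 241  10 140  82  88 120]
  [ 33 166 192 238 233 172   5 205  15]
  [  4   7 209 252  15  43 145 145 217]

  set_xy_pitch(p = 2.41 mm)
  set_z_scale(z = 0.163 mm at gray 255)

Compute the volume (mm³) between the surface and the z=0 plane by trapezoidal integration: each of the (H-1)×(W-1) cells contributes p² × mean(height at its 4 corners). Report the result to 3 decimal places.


38.591

height_mm = gray/255 × 0.163; cell vol = 2.41² × mean(4 corners)
unit = 2.41² × 0.163 / (4×255) = 0.000928157 mm³ per gray-sum
row 0: Σ corner-gray over 8 cells = 4137  → 3.8398
row 1: Σ corner-gray over 8 cells = 4443  → 4.1238
row 2: Σ corner-gray over 8 cells = 4295  → 3.9864
row 3: Σ corner-gray over 8 cells = 3653  → 3.3906
row 4: Σ corner-gray over 8 cells = 3955  → 3.6709
row 5: Σ corner-gray over 8 cells = 4449  → 4.1294
row 6: Σ corner-gray over 8 cells = 3666  → 3.4026
row 7: Σ corner-gray over 8 cells = 3821  → 3.5465
row 8: Σ corner-gray over 8 cells = 4836  → 4.4886
row 9: Σ corner-gray over 8 cells = 4323  → 4.0124
Σ rows: total corner-gray = 41578  → 38.5909 mm³


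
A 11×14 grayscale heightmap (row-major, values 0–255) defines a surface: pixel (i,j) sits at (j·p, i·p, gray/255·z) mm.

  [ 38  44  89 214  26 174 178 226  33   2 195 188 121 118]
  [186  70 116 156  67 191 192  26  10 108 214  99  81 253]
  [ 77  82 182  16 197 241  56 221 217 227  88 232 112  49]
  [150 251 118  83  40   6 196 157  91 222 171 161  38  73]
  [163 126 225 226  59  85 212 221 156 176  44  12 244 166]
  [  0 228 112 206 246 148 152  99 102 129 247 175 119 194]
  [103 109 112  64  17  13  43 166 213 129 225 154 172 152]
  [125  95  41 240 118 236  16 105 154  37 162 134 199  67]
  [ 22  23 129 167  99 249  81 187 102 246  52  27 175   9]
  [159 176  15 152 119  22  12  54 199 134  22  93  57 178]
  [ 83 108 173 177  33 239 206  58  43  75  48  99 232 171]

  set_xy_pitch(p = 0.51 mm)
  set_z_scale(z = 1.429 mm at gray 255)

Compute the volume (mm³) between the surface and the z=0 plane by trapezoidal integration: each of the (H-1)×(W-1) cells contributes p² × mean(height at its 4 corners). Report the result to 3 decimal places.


height_mm = gray/255 × 1.429; cell vol = 0.51² × mean(4 corners)
unit = 0.51² × 1.429 / (4×255) = 0.000364395 mm³ per gray-sum
row 0: Σ corner-gray over 13 cells = 6235  → 2.2720
row 1: Σ corner-gray over 13 cells = 6967  → 2.5387
row 2: Σ corner-gray over 13 cells = 7159  → 2.6087
row 3: Σ corner-gray over 13 cells = 7192  → 2.6207
row 4: Σ corner-gray over 13 cells = 8021  → 2.9228
row 5: Σ corner-gray over 13 cells = 7209  → 2.6269
row 6: Σ corner-gray over 13 cells = 6355  → 2.3157
row 7: Σ corner-gray over 13 cells = 6371  → 2.3216
row 8: Σ corner-gray over 13 cells = 5552  → 2.0231
row 9: Σ corner-gray over 13 cells = 5683  → 2.0709
Σ rows: total corner-gray = 66744  → 24.3212 mm³

24.321


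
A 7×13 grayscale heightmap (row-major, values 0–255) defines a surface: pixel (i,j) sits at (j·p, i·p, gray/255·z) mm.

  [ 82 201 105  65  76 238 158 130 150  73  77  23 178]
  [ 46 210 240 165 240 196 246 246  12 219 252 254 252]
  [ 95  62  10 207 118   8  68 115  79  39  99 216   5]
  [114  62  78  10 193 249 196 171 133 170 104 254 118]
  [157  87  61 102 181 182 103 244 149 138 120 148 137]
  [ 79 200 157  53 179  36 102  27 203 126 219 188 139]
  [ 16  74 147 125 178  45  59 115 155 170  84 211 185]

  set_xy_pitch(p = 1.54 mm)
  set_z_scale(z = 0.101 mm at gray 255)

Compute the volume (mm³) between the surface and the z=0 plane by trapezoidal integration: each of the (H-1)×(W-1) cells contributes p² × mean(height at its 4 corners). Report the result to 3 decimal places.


height_mm = gray/255 × 0.101; cell vol = 1.54² × mean(4 corners)
unit = 1.54² × 0.101 / (4×255) = 0.000234835 mm³ per gray-sum
row 0: Σ corner-gray over 12 cells = 7710  → 1.8106
row 1: Σ corner-gray over 12 cells = 7000  → 1.6438
row 2: Σ corner-gray over 12 cells = 5614  → 1.3184
row 3: Σ corner-gray over 12 cells = 6796  → 1.5959
row 4: Σ corner-gray over 12 cells = 6522  → 1.5316
row 5: Σ corner-gray over 12 cells = 6125  → 1.4384
Σ rows: total corner-gray = 39767  → 9.3387 mm³

9.339


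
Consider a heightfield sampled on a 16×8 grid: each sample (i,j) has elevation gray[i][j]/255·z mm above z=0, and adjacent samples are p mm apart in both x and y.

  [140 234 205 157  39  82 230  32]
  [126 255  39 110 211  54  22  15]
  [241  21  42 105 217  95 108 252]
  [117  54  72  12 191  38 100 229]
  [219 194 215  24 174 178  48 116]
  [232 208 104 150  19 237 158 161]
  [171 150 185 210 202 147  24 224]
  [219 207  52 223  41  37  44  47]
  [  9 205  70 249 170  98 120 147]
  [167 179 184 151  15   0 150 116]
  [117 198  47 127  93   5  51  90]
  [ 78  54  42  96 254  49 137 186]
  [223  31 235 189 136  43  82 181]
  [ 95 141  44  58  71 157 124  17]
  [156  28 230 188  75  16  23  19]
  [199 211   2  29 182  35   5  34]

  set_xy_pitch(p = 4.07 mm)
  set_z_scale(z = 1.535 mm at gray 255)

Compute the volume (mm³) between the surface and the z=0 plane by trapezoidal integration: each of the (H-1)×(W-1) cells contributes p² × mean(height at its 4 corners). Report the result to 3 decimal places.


height_mm = gray/255 × 1.535; cell vol = 4.07² × mean(4 corners)
unit = 4.07² × 1.535 / (4×255) = 0.0249286 mm³ per gray-sum
row 0: Σ corner-gray over 7 cells = 3589  → 89.4686
row 1: Σ corner-gray over 7 cells = 3192  → 79.5719
row 2: Σ corner-gray over 7 cells = 2949  → 73.5143
row 3: Σ corner-gray over 7 cells = 3281  → 81.7906
row 4: Σ corner-gray over 7 cells = 4146  → 103.3538
row 5: Σ corner-gray over 7 cells = 4376  → 109.0873
row 6: Σ corner-gray over 7 cells = 3705  → 92.3603
row 7: Σ corner-gray over 7 cells = 3454  → 86.1032
row 8: Σ corner-gray over 7 cells = 3621  → 90.2663
row 9: Σ corner-gray over 7 cells = 2890  → 72.0435
row 10: Σ corner-gray over 7 cells = 2777  → 69.2266
row 11: Σ corner-gray over 7 cells = 3364  → 83.8596
row 12: Σ corner-gray over 7 cells = 3138  → 78.2258
row 13: Σ corner-gray over 7 cells = 2597  → 64.7394
row 14: Σ corner-gray over 7 cells = 2456  → 61.2245
Σ rows: total corner-gray = 49535  → 1234.8357 mm³

1234.836


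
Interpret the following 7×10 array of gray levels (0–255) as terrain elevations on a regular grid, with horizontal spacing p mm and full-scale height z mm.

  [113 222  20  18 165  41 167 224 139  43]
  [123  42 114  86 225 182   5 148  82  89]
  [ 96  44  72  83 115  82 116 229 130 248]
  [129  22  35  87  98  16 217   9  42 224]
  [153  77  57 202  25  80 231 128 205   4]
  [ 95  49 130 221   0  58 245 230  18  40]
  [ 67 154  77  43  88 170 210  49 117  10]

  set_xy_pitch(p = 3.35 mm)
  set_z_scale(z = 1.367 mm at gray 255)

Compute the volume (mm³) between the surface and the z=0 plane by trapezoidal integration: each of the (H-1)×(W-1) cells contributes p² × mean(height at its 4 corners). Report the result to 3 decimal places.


351.809

height_mm = gray/255 × 1.367; cell vol = 3.35² × mean(4 corners)
unit = 3.35² × 1.367 / (4×255) = 0.0150404 mm³ per gray-sum
row 0: Σ corner-gray over 9 cells = 4128  → 62.0866
row 1: Σ corner-gray over 9 cells = 4066  → 61.1541
row 2: Σ corner-gray over 9 cells = 3491  → 52.5059
row 3: Σ corner-gray over 9 cells = 3572  → 53.7241
row 4: Σ corner-gray over 9 cells = 4204  → 63.2296
row 5: Σ corner-gray over 9 cells = 3930  → 59.1086
Σ rows: total corner-gray = 23391  → 351.8088 mm³


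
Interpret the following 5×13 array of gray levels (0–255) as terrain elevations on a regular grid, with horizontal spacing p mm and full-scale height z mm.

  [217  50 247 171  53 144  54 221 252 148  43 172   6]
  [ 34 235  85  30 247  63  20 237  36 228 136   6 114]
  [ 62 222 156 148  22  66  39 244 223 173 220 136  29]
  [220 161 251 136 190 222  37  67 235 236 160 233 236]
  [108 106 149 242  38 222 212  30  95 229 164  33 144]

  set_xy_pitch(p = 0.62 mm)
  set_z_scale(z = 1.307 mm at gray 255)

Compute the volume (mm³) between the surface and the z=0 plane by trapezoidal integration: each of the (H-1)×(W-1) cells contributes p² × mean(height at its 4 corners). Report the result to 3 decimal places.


height_mm = gray/255 × 1.307; cell vol = 0.62² × mean(4 corners)
unit = 0.62² × 1.307 / (4×255) = 0.00049256 mm³ per gray-sum
row 0: Σ corner-gray over 12 cells = 6127  → 3.0179
row 1: Σ corner-gray over 12 cells = 6183  → 3.0455
row 2: Σ corner-gray over 12 cells = 7701  → 3.7932
row 3: Σ corner-gray over 12 cells = 7604  → 3.7454
Σ rows: total corner-gray = 27615  → 13.6020 mm³

13.602


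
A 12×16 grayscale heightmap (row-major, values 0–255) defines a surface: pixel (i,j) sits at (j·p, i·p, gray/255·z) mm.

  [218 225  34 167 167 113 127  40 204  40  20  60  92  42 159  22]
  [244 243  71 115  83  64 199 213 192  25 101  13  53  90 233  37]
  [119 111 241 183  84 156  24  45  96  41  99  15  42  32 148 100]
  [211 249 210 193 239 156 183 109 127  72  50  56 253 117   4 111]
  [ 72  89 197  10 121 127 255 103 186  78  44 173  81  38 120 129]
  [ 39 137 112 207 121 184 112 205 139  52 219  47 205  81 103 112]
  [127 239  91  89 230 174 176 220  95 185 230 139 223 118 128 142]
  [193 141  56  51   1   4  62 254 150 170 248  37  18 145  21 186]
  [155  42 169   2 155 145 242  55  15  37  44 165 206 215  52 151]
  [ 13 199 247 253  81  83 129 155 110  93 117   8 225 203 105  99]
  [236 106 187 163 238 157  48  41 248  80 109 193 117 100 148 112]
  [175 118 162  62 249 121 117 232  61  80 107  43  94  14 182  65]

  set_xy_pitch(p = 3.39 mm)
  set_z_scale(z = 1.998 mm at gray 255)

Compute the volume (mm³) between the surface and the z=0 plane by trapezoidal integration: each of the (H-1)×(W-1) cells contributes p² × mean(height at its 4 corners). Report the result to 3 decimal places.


height_mm = gray/255 × 1.998; cell vol = 3.39² × mean(4 corners)
unit = 3.39² × 1.998 / (4×255) = 0.022511 mm³ per gray-sum
row 0: Σ corner-gray over 15 cells = 6891  → 155.1233
row 1: Σ corner-gray over 15 cells = 6524  → 146.8617
row 2: Σ corner-gray over 15 cells = 7211  → 162.3268
row 3: Σ corner-gray over 15 cells = 7803  → 175.6533
row 4: Σ corner-gray over 15 cells = 7444  → 167.5719
row 5: Σ corner-gray over 15 cells = 8942  → 201.2933
row 6: Σ corner-gray over 15 cells = 8038  → 180.9434
row 7: Σ corner-gray over 15 cells = 6489  → 146.0739
row 8: Σ corner-gray over 15 cells = 7522  → 169.3277
row 9: Σ corner-gray over 15 cells = 8346  → 187.8768
row 10: Σ corner-gray over 15 cells = 7742  → 174.2801
Σ rows: total corner-gray = 82952  → 1867.3321 mm³

1867.332


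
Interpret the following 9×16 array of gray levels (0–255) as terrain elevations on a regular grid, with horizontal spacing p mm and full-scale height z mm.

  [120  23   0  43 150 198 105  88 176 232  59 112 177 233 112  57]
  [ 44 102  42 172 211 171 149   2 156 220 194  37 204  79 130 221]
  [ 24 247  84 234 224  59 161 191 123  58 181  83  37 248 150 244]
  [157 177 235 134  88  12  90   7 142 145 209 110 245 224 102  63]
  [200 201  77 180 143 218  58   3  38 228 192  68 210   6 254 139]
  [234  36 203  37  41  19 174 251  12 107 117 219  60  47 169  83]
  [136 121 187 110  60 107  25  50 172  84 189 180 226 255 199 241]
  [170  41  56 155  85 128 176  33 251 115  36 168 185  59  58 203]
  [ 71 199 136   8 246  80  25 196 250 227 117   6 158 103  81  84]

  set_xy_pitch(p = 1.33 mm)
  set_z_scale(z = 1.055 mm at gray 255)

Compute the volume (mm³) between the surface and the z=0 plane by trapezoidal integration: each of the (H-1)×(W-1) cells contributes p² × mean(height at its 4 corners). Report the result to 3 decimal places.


height_mm = gray/255 × 1.055; cell vol = 1.33² × mean(4 corners)
unit = 1.33² × 1.055 / (4×255) = 0.0018296 mm³ per gray-sum
row 0: Σ corner-gray over 15 cells = 7596  → 13.8976
row 1: Σ corner-gray over 15 cells = 8431  → 15.4253
row 2: Σ corner-gray over 15 cells = 8488  → 15.5296
row 3: Σ corner-gray over 15 cells = 8151  → 14.9130
row 4: Σ corner-gray over 15 cells = 7392  → 13.5244
row 5: Σ corner-gray over 15 cells = 7608  → 13.9196
row 6: Σ corner-gray over 15 cells = 7772  → 14.2196
row 7: Σ corner-gray over 15 cells = 7284  → 13.3268
Σ rows: total corner-gray = 62722  → 114.7560 mm³

114.756


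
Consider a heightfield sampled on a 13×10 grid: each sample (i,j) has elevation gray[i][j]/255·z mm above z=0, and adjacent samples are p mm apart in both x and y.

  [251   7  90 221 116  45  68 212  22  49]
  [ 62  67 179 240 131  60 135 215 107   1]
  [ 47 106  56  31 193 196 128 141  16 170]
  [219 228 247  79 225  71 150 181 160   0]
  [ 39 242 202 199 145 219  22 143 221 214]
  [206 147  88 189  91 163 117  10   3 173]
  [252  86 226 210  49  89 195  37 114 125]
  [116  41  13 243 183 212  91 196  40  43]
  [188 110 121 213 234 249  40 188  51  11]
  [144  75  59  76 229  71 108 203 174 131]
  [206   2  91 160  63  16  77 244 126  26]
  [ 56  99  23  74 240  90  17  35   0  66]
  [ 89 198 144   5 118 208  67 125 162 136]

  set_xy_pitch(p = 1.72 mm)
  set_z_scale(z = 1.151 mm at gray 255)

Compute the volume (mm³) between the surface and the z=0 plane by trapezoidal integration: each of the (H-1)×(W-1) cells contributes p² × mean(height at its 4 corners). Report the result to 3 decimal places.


height_mm = gray/255 × 1.151; cell vol = 1.72² × mean(4 corners)
unit = 1.72² × 1.151 / (4×255) = 0.00333835 mm³ per gray-sum
row 0: Σ corner-gray over 9 cells = 4193  → 13.9977
row 1: Σ corner-gray over 9 cells = 4282  → 14.2948
row 2: Σ corner-gray over 9 cells = 4852  → 16.1977
row 3: Σ corner-gray over 9 cells = 5940  → 19.8298
row 4: Σ corner-gray over 9 cells = 5034  → 16.8053
row 5: Σ corner-gray over 9 cells = 4384  → 14.6353
row 6: Σ corner-gray over 9 cells = 4586  → 15.3097
row 7: Σ corner-gray over 9 cells = 4808  → 16.0508
row 8: Σ corner-gray over 9 cells = 4876  → 16.2778
row 9: Σ corner-gray over 9 cells = 4055  → 13.5370
row 10: Σ corner-gray over 9 cells = 3068  → 10.2421
row 11: Σ corner-gray over 9 cells = 3557  → 11.8745
Σ rows: total corner-gray = 53635  → 179.0525 mm³

179.052


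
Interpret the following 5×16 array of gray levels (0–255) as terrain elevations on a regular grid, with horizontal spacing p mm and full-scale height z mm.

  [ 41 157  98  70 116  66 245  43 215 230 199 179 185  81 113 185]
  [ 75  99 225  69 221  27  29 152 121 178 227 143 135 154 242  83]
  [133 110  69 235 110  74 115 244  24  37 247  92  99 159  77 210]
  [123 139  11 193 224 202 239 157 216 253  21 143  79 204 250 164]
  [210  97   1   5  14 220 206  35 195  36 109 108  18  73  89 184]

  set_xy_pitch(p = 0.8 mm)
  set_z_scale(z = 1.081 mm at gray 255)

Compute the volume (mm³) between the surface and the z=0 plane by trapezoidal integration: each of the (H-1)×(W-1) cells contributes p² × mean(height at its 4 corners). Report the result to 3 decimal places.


height_mm = gray/255 × 1.081; cell vol = 0.8² × mean(4 corners)
unit = 0.8² × 1.081 / (4×255) = 0.000678275 mm³ per gray-sum
row 0: Σ corner-gray over 15 cells = 8422  → 5.7124
row 1: Σ corner-gray over 15 cells = 7929  → 5.3780
row 2: Σ corner-gray over 15 cells = 8676  → 5.8847
row 3: Σ corner-gray over 15 cells = 7755  → 5.2600
Σ rows: total corner-gray = 32782  → 22.2352 mm³

22.235


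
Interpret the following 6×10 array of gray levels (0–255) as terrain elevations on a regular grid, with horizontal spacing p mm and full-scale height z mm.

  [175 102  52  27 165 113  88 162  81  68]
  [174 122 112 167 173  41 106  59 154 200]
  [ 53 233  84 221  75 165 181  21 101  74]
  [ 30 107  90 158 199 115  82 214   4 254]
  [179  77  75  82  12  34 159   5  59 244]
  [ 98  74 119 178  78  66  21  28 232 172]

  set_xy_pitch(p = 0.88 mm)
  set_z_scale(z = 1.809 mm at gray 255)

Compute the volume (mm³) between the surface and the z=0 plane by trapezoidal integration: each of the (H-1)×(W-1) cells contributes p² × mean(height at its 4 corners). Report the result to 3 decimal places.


27.536

height_mm = gray/255 × 1.809; cell vol = 0.88² × mean(4 corners)
unit = 0.88² × 1.809 / (4×255) = 0.00137342 mm³ per gray-sum
row 0: Σ corner-gray over 9 cells = 4065  → 5.5830
row 1: Σ corner-gray over 9 cells = 4531  → 6.2230
row 2: Σ corner-gray over 9 cells = 4511  → 6.1955
row 3: Σ corner-gray over 9 cells = 3651  → 5.0144
row 4: Σ corner-gray over 9 cells = 3291  → 4.5199
Σ rows: total corner-gray = 20049  → 27.5357 mm³


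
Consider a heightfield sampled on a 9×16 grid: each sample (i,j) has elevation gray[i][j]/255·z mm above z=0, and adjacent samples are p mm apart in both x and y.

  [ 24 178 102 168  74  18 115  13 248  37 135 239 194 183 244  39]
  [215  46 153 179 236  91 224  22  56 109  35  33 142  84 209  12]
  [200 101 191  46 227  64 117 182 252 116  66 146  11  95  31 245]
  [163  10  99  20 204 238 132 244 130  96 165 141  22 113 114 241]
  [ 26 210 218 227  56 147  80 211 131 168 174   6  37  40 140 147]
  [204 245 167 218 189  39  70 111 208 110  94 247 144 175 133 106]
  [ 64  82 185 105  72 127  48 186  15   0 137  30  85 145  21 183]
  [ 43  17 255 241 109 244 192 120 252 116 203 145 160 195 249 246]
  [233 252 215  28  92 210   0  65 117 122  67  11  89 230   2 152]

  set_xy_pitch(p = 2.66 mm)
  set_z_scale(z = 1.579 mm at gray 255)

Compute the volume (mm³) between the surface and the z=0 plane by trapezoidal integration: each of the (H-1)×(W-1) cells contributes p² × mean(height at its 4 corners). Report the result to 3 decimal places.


height_mm = gray/255 × 1.579; cell vol = 2.66² × mean(4 corners)
unit = 2.66² × 1.579 / (4×255) = 0.0109533 mm³ per gray-sum
row 0: Σ corner-gray over 15 cells = 7424  → 81.3173
row 1: Σ corner-gray over 15 cells = 7200  → 78.8638
row 2: Σ corner-gray over 15 cells = 7595  → 83.1904
row 3: Σ corner-gray over 15 cells = 7723  → 84.5924
row 4: Σ corner-gray over 15 cells = 8473  → 92.8074
row 5: Σ corner-gray over 15 cells = 7333  → 80.3206
row 6: Σ corner-gray over 15 cells = 8008  → 87.7141
row 7: Σ corner-gray over 15 cells = 8670  → 94.9652
Σ rows: total corner-gray = 62426  → 683.7711 mm³

683.771


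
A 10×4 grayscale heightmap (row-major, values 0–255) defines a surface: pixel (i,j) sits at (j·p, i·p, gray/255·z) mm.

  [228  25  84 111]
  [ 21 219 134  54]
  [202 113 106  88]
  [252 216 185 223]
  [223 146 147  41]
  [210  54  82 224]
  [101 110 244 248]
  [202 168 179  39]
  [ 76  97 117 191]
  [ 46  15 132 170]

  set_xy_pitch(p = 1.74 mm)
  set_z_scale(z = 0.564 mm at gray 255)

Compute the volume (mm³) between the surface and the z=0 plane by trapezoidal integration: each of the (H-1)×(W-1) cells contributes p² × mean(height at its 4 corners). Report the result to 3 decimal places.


25.321

height_mm = gray/255 × 0.564; cell vol = 1.74² × mean(4 corners)
unit = 1.74² × 0.564 / (4×255) = 0.00167408 mm³ per gray-sum
row 0: Σ corner-gray over 3 cells = 1338  → 2.2399
row 1: Σ corner-gray over 3 cells = 1509  → 2.5262
row 2: Σ corner-gray over 3 cells = 2005  → 3.3565
row 3: Σ corner-gray over 3 cells = 2127  → 3.5608
row 4: Σ corner-gray over 3 cells = 1556  → 2.6049
row 5: Σ corner-gray over 3 cells = 1763  → 2.9514
row 6: Σ corner-gray over 3 cells = 1992  → 3.3348
row 7: Σ corner-gray over 3 cells = 1630  → 2.7288
row 8: Σ corner-gray over 3 cells = 1205  → 2.0173
Σ rows: total corner-gray = 15125  → 25.3205 mm³


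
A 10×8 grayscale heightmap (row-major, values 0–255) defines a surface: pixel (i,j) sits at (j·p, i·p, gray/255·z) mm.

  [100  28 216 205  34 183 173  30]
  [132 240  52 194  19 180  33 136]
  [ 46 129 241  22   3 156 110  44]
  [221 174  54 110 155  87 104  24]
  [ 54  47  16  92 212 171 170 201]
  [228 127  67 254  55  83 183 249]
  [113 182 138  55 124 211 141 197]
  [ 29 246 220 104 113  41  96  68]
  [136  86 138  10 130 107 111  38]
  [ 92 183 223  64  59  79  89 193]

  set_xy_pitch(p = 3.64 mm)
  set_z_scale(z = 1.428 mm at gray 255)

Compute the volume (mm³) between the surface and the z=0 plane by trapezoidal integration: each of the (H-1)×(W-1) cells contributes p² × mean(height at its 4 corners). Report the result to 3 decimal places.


565.591

height_mm = gray/255 × 1.428; cell vol = 3.64² × mean(4 corners)
unit = 3.64² × 1.428 / (4×255) = 0.0185494 mm³ per gray-sum
row 0: Σ corner-gray over 7 cells = 3512  → 65.1456
row 1: Σ corner-gray over 7 cells = 3116  → 57.8001
row 2: Σ corner-gray over 7 cells = 3025  → 56.1121
row 3: Σ corner-gray over 7 cells = 3284  → 60.9164
row 4: Σ corner-gray over 7 cells = 3686  → 68.3732
row 5: Σ corner-gray over 7 cells = 4027  → 74.6986
row 6: Σ corner-gray over 7 cells = 3749  → 69.5419
row 7: Σ corner-gray over 7 cells = 3075  → 57.0395
row 8: Σ corner-gray over 7 cells = 3017  → 55.9637
Σ rows: total corner-gray = 30491  → 565.5910 mm³


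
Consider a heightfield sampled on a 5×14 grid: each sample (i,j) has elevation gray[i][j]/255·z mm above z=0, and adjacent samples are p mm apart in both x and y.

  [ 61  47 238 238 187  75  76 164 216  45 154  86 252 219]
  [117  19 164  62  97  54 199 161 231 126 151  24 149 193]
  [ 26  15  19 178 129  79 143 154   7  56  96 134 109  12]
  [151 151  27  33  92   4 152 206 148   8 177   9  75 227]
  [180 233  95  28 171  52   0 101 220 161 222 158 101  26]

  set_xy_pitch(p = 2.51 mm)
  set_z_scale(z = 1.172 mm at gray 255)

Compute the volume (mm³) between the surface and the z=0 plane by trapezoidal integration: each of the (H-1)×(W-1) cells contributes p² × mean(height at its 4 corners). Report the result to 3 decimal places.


height_mm = gray/255 × 1.172; cell vol = 2.51² × mean(4 corners)
unit = 2.51² × 1.172 / (4×255) = 0.00723894 mm³ per gray-sum
row 0: Σ corner-gray over 13 cells = 7020  → 50.8173
row 1: Σ corner-gray over 13 cells = 5460  → 39.5246
row 2: Σ corner-gray over 13 cells = 4818  → 34.8772
row 3: Σ corner-gray over 13 cells = 5832  → 42.2175
Σ rows: total corner-gray = 23130  → 167.4366 mm³

167.437


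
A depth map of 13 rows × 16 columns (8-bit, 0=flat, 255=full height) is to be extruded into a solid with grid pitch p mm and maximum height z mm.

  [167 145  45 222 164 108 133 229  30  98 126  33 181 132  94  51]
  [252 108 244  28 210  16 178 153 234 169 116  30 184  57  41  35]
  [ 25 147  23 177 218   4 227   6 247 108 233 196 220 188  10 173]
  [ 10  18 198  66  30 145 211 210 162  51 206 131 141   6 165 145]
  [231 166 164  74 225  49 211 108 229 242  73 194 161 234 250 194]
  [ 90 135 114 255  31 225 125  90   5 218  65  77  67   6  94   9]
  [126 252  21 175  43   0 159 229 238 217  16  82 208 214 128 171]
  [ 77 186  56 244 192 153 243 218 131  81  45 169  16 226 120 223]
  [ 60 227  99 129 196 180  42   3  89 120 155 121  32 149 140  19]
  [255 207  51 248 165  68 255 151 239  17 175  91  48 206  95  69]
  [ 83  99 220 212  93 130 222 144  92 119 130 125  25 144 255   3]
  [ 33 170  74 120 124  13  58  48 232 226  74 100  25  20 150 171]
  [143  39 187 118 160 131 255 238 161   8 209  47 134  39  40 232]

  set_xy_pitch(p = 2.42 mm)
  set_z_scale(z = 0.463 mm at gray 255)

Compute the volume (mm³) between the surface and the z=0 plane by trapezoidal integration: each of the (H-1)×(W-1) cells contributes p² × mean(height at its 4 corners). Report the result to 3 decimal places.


252.344

height_mm = gray/255 × 0.463; cell vol = 2.42² × mean(4 corners)
unit = 2.42² × 0.463 / (4×255) = 0.00265835 mm³ per gray-sum
row 0: Σ corner-gray over 15 cells = 7521  → 19.9934
row 1: Σ corner-gray over 15 cells = 8029  → 21.3439
row 2: Σ corner-gray over 15 cells = 7841  → 20.8441
row 3: Σ corner-gray over 15 cells = 8820  → 23.4466
row 4: Σ corner-gray over 15 cells = 8298  → 22.0590
row 5: Σ corner-gray over 15 cells = 7374  → 19.6026
row 6: Σ corner-gray over 15 cells = 8721  → 23.1834
row 7: Σ corner-gray over 15 cells = 7903  → 21.0089
row 8: Σ corner-gray over 15 cells = 7799  → 20.7324
row 9: Σ corner-gray over 15 cells = 8462  → 22.4949
row 10: Σ corner-gray over 15 cells = 7178  → 19.0816
row 11: Σ corner-gray over 15 cells = 6979  → 18.5526
Σ rows: total corner-gray = 94925  → 252.3435 mm³


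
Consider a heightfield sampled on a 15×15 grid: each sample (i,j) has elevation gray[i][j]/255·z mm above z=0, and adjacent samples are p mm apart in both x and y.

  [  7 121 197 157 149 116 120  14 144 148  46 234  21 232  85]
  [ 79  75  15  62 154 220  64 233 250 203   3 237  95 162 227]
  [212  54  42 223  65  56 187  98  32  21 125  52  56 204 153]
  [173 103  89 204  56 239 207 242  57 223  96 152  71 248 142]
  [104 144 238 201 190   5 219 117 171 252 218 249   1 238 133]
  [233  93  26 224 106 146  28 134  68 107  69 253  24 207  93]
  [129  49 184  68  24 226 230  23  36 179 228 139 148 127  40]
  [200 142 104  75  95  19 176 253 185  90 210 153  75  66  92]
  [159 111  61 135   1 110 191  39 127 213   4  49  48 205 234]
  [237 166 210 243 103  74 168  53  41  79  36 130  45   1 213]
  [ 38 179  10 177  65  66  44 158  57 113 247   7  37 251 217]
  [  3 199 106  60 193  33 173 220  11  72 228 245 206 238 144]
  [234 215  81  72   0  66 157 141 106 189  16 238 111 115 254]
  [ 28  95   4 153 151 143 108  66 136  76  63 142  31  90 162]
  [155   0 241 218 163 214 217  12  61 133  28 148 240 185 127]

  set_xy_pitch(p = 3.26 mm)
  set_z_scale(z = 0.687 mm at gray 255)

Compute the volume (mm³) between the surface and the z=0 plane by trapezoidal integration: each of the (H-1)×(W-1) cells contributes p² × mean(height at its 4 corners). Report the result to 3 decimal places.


705.765

height_mm = gray/255 × 0.687; cell vol = 3.26² × mean(4 corners)
unit = 3.26² × 0.687 / (4×255) = 0.007158 mm³ per gray-sum
row 0: Σ corner-gray over 14 cells = 7342  → 52.5540
row 1: Σ corner-gray over 14 cells = 6647  → 47.5792
row 2: Σ corner-gray over 14 cells = 7084  → 50.7073
row 3: Σ corner-gray over 14 cells = 9012  → 64.5079
row 4: Σ corner-gray over 14 cells = 8019  → 57.4000
row 5: Σ corner-gray over 14 cells = 6787  → 48.5814
row 6: Σ corner-gray over 14 cells = 7069  → 50.5999
row 7: Σ corner-gray over 14 cells = 6559  → 46.9493
row 8: Σ corner-gray over 14 cells = 6129  → 43.8714
row 9: Σ corner-gray over 14 cells = 6225  → 44.5586
row 10: Σ corner-gray over 14 cells = 7192  → 51.4803
row 11: Σ corner-gray over 14 cells = 7617  → 54.5225
row 12: Σ corner-gray over 14 cells = 6208  → 44.4369
row 13: Σ corner-gray over 14 cells = 6708  → 48.0159
Σ rows: total corner-gray = 98598  → 705.7646 mm³
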